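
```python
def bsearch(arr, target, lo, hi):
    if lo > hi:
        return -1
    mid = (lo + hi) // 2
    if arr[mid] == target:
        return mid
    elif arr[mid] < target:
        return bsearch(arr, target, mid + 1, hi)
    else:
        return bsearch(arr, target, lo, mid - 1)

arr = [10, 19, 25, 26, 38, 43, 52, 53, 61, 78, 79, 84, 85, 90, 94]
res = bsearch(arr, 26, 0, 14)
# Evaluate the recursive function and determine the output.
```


bsearch(arr, 26, 0, 14)
lo=0, hi=14, mid=7, arr[mid]=53
53 > 26, search left half
lo=0, hi=6, mid=3, arr[mid]=26
arr[3] == 26, found at index 3
= 3


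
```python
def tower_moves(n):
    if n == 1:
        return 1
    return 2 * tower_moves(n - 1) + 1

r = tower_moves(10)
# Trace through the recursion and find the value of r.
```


tower_moves(10)
= 2 * tower_moves(9) + 1
= 2 * (2 * tower_moves(8) + 1) + 1
= 2 * (2 * (2 * tower_moves(7) + 1) + 1) + 1
= 2 * (2 * (2 * (2 * tower_moves(6) + 1) + 1) + 1) + 1
= 2 * (2 * (2 * (2 * (2 * tower_moves(5) + 1) + 1) + 1) + 1) + 1
= 2 * (2 * (2 * (2 * (2 * (2 * tower_moves(4) + 1) + 1) + 1) + 1) + 1) + 1
= 2 * (2 * (2 * (2 * (2 * (2 * (2 * tower_moves(3) + 1) + 1) + 1) + 1) + 1) + 1) + 1
= 2 * (2 * (2 * (2 * (2 * (2 * (2 * (2 * tower_moves(2) + 1) + 1) + 1) + 1) + 1) + 1) + 1) + 1
= 2 * (2 * (2 * (2 * (2 * (2 * (2 * (2 * (2 * tower_moves(1) + 1) + 1) + 1) + 1) + 1) + 1) + 1) + 1) + 1
Now compute bottom-up:
tower_moves(1) = 1
tower_moves(2) = 2 * 1 + 1 = 3
tower_moves(3) = 2 * 3 + 1 = 7
tower_moves(4) = 2 * 7 + 1 = 15
tower_moves(5) = 2 * 15 + 1 = 31
tower_moves(6) = 2 * 31 + 1 = 63
tower_moves(7) = 2 * 63 + 1 = 127
tower_moves(8) = 2 * 127 + 1 = 255
tower_moves(9) = 2 * 255 + 1 = 511
tower_moves(10) = 2 * 511 + 1 = 1023
= 1023


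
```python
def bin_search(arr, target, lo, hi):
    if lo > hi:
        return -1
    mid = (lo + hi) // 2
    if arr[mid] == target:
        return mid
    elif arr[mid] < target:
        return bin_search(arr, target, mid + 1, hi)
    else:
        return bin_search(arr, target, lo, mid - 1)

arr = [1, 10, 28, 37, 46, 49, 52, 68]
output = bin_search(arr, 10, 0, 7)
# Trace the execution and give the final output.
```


bin_search(arr, 10, 0, 7)
lo=0, hi=7, mid=3, arr[mid]=37
37 > 10, search left half
lo=0, hi=2, mid=1, arr[mid]=10
arr[1] == 10, found at index 1
= 1


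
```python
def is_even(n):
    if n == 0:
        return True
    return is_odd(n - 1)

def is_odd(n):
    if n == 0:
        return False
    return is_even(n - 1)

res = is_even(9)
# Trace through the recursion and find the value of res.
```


is_even(9)
= is_odd(8)
= is_even(7)
= is_odd(6)
= is_even(5)
= is_odd(4)
= is_even(3)
= is_odd(2)
= is_even(1)
= is_odd(0)
n == 0: return False
= False


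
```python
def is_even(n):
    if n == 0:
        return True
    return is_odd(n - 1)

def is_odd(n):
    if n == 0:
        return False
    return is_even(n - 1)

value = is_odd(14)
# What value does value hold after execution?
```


is_odd(14)
= is_even(13)
= is_odd(12)
= is_even(11)
= is_odd(10)
= is_even(9)
= is_odd(8)
= is_even(7)
= is_odd(6)
= is_even(5)
= is_odd(4)
= is_even(3)
= is_odd(2)
= is_even(1)
= is_odd(0)
n == 0: return False
= False


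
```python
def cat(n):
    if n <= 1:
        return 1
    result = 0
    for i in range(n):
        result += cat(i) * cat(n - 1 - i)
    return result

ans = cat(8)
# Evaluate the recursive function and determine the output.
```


cat(8)
= sum of cat(i) * cat(8-1-i) for i in 0..7
First compute sub-values bottom-up:
  cat(0) = 1, cat(1) = 1
  cat(2) = 1*1 + 1*1 = 2
  cat(3) = 1*2 + 1*1 + 2*1 = 5
  cat(4) = 1*5 + 1*2 + 2*1 + 5*1 = 14
  cat(5) = 1*14 + 1*5 + 2*2 + 5*1 + 14*1 = 42
  cat(6) = 1*42 + 1*14 + 2*5 + 5*2 + 14*1 + 42*1 = 132
  cat(7) = 1*132 + 1*42 + 2*14 + 5*5 + 14*2 + 42*1 + 132*1 = 429
Now cat(8):
  cat(0)*cat(7) = 1*429 = 429
  cat(1)*cat(6) = 1*132 = 132
  cat(2)*cat(5) = 2*42 = 84
  cat(3)*cat(4) = 5*14 = 70
  cat(4)*cat(3) = 14*5 = 70
  cat(5)*cat(2) = 42*2 = 84
  cat(6)*cat(1) = 132*1 = 132
  cat(7)*cat(0) = 429*1 = 429
= 429 + 132 + 84 + 70 + 70 + 84 + 132 + 429
= 1430


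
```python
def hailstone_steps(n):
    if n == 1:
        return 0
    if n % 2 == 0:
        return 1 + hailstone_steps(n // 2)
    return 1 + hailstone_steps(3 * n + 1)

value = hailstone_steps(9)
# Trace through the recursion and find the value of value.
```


hailstone_steps(9)
9 is odd -> 3*9+1 = 28 -> hailstone_steps(28)
28 is even -> hailstone_steps(14)
14 is even -> hailstone_steps(7)
7 is odd -> 3*7+1 = 22 -> hailstone_steps(22)
22 is even -> hailstone_steps(11)
11 is odd -> 3*11+1 = 34 -> hailstone_steps(34)
34 is even -> hailstone_steps(17)
17 is odd -> 3*17+1 = 52 -> hailstone_steps(52)
52 is even -> hailstone_steps(26)
26 is even -> hailstone_steps(13)
13 is odd -> 3*13+1 = 40 -> hailstone_steps(40)
40 is even -> hailstone_steps(20)
20 is even -> hailstone_steps(10)
10 is even -> hailstone_steps(5)
5 is odd -> 3*5+1 = 16 -> hailstone_steps(16)
16 is even -> hailstone_steps(8)
8 is even -> hailstone_steps(4)
4 is even -> hailstone_steps(2)
2 is even -> hailstone_steps(1)
Reached 1 after 19 steps
= 19


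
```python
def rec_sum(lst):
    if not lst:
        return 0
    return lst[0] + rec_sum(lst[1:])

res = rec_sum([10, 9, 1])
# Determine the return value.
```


rec_sum([10, 9, 1])
= 10 + rec_sum([9, 1])
= 10 + 9 + rec_sum([1])
= 10 + 9 + 1 + rec_sum([])
= 10 + 9 + 1 + 0
= 20


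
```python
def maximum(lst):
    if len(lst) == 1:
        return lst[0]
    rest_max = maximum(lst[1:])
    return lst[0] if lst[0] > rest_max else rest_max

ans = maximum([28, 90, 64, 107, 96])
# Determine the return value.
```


maximum([28, 90, 64, 107, 96])
= compare 28 with maximum([90, 64, 107, 96])
= compare 90 with maximum([64, 107, 96])
= compare 64 with maximum([107, 96])
= compare 107 with maximum([96])
Base: maximum([96]) = 96
compare 107 with 96: max = 107
compare 64 with 107: max = 107
compare 90 with 107: max = 107
compare 28 with 107: max = 107
= 107


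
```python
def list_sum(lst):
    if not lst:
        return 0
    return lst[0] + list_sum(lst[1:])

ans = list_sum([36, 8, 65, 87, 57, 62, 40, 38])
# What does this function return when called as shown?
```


list_sum([36, 8, 65, 87, 57, 62, 40, 38])
= 36 + list_sum([8, 65, 87, 57, 62, 40, 38])
= 36 + 8 + list_sum([65, 87, 57, 62, 40, 38])
= 36 + 8 + 65 + list_sum([87, 57, 62, 40, 38])
= 36 + 8 + 65 + 87 + list_sum([57, 62, 40, 38])
= 36 + 8 + 65 + 87 + 57 + list_sum([62, 40, 38])
= 36 + 8 + 65 + 87 + 57 + 62 + list_sum([40, 38])
= 36 + 8 + 65 + 87 + 57 + 62 + 40 + list_sum([38])
= 36 + 8 + 65 + 87 + 57 + 62 + 40 + 38 + list_sum([])
= 36 + 8 + 65 + 87 + 57 + 62 + 40 + 38 + 0
= 393


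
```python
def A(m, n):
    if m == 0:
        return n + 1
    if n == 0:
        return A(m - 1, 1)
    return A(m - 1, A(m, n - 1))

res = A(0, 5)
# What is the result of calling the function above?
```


A(0, 5)
m == 0: return 5 + 1 = 6
= 6


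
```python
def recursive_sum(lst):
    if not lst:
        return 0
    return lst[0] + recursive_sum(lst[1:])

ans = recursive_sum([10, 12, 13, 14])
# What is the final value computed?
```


recursive_sum([10, 12, 13, 14])
= 10 + recursive_sum([12, 13, 14])
= 10 + 12 + recursive_sum([13, 14])
= 10 + 12 + 13 + recursive_sum([14])
= 10 + 12 + 13 + 14 + recursive_sum([])
= 10 + 12 + 13 + 14 + 0
= 49


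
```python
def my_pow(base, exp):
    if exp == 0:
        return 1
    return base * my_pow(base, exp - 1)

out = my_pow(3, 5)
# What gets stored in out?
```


my_pow(3, 5)
= 3 * my_pow(3, 4)
= 3 * 3 * my_pow(3, 3)
= 3 * 3 * 3 * my_pow(3, 2)
= 3 * 3 * 3 * 3 * my_pow(3, 1)
= 3 * 3 * 3 * 3 * 3 * my_pow(3, 0)
= 3 * 3 * 3 * 3 * 3 * 1
= 243


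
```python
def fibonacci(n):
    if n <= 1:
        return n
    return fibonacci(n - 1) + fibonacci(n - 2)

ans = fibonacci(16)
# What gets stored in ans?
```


fibonacci(16)
= fibonacci(15) + fibonacci(14)
= (fibonacci(14) + fibonacci(13)) + fibonacci(14)
Computing bottom-up: fibonacci(0)=0, fibonacci(1)=1, fibonacci(2)=1, fibonacci(3)=2, fibonacci(4)=3, fibonacci(5)=5, fibonacci(6)=8, fibonacci(7)=13, fibonacci(8)=21, fibonacci(9)=34, fibonacci(10)=55, fibonacci(11)=89, fibonacci(12)=144, fibonacci(13)=233, fibonacci(14)=377, fibonacci(15)=610, fibonacci(16)=987
= 987


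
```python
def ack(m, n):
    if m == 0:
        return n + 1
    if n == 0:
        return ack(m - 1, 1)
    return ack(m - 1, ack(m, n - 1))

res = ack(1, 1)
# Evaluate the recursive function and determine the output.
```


ack(1, 1)
= ack(0, ack(1, 0))
First compute ack(1, 0) = 2
= ack(0, 2)
= 3


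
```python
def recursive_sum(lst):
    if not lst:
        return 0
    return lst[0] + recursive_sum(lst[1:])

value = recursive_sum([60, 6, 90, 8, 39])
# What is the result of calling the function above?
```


recursive_sum([60, 6, 90, 8, 39])
= 60 + recursive_sum([6, 90, 8, 39])
= 60 + 6 + recursive_sum([90, 8, 39])
= 60 + 6 + 90 + recursive_sum([8, 39])
= 60 + 6 + 90 + 8 + recursive_sum([39])
= 60 + 6 + 90 + 8 + 39 + recursive_sum([])
= 60 + 6 + 90 + 8 + 39 + 0
= 203


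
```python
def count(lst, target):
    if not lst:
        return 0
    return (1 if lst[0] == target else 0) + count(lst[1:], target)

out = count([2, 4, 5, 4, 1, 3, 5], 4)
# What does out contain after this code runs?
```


count([2, 4, 5, 4, 1, 3, 5], 4)
lst[0]=2 != 4: 0 + count([4, 5, 4, 1, 3, 5], 4)
lst[0]=4 == 4: 1 + count([5, 4, 1, 3, 5], 4)
lst[0]=5 != 4: 0 + count([4, 1, 3, 5], 4)
lst[0]=4 == 4: 1 + count([1, 3, 5], 4)
lst[0]=1 != 4: 0 + count([3, 5], 4)
lst[0]=3 != 4: 0 + count([5], 4)
lst[0]=5 != 4: 0 + count([], 4)
= 2


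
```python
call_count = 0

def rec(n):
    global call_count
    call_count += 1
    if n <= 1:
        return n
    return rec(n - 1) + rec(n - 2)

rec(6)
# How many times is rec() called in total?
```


rec(6) calls rec(5) and rec(4); each non-base call branches into two more.
Let C(k) = total number of calls made by rec(k), including the call to rec(k) itself.
Base cases: C(0) = 1, C(1) = 1
Recurrence: C(k) = 1 + C(k-1) + C(k-2)
  C(2) = 1 + C(1) + C(0) = 1 + 1 + 1 = 3
  C(3) = 1 + C(2) + C(1) = 1 + 3 + 1 = 5
  C(4) = 1 + C(3) + C(2) = 1 + 5 + 3 = 9
  C(5) = 1 + C(4) + C(3) = 1 + 9 + 5 = 15
  C(6) = 1 + C(5) + C(4) = 1 + 15 + 9 = 25
Total calls = C(6) = 25


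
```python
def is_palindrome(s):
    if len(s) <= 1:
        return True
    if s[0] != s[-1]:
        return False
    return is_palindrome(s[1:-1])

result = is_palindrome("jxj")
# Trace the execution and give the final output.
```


is_palindrome("jxj")
"jxj": s[0]='j' == s[-1]='j' -> is_palindrome("x")
"x": len <= 1 -> True
= True


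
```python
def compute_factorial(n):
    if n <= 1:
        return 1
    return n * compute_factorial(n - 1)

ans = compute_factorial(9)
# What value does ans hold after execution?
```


compute_factorial(9)
= 9 * compute_factorial(8)
= 9 * 8 * compute_factorial(7)
= 9 * 8 * 7 * compute_factorial(6)
= 9 * 8 * 7 * 6 * compute_factorial(5)
= 9 * 8 * 7 * 6 * 5 * compute_factorial(4)
= 9 * 8 * 7 * 6 * 5 * 4 * compute_factorial(3)
= 9 * 8 * 7 * 6 * 5 * 4 * 3 * compute_factorial(2)
= 9 * 8 * 7 * 6 * 5 * 4 * 3 * 2 * compute_factorial(1)
= 9 * 8 * 7 * 6 * 5 * 4 * 3 * 2 * 1
= 362880


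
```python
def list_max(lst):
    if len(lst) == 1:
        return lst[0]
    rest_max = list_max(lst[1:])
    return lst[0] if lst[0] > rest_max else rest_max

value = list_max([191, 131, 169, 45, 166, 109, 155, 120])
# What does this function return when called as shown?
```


list_max([191, 131, 169, 45, 166, 109, 155, 120])
= compare 191 with list_max([131, 169, 45, 166, 109, 155, 120])
= compare 131 with list_max([169, 45, 166, 109, 155, 120])
= compare 169 with list_max([45, 166, 109, 155, 120])
= compare 45 with list_max([166, 109, 155, 120])
= compare 166 with list_max([109, 155, 120])
= compare 109 with list_max([155, 120])
= compare 155 with list_max([120])
Base: list_max([120]) = 120
compare 155 with 120: max = 155
compare 109 with 155: max = 155
compare 166 with 155: max = 166
compare 45 with 166: max = 166
compare 169 with 166: max = 169
compare 131 with 169: max = 169
compare 191 with 169: max = 191
= 191


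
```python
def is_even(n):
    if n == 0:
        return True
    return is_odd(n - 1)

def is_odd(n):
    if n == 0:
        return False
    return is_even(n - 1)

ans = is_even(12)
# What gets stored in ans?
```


is_even(12)
= is_odd(11)
= is_even(10)
= is_odd(9)
= is_even(8)
= is_odd(7)
= is_even(6)
= is_odd(5)
= is_even(4)
= is_odd(3)
= is_even(2)
= is_odd(1)
= is_even(0)
n == 0: return True
= True


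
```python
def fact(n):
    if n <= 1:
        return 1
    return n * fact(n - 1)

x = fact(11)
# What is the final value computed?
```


fact(11)
= 11 * fact(10)
= 11 * 10 * fact(9)
= 11 * 10 * 9 * fact(8)
= 11 * 10 * 9 * 8 * fact(7)
= 11 * 10 * 9 * 8 * 7 * fact(6)
= 11 * 10 * 9 * 8 * 7 * 6 * fact(5)
= 11 * 10 * 9 * 8 * 7 * 6 * 5 * fact(4)
= 11 * 10 * 9 * 8 * 7 * 6 * 5 * 4 * fact(3)
= 11 * 10 * 9 * 8 * 7 * 6 * 5 * 4 * 3 * fact(2)
= 11 * 10 * 9 * 8 * 7 * 6 * 5 * 4 * 3 * 2 * fact(1)
= 11 * 10 * 9 * 8 * 7 * 6 * 5 * 4 * 3 * 2 * 1
= 39916800


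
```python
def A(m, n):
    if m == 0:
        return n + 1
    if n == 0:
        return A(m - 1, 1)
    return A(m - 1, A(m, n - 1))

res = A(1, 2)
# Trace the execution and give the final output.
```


A(1, 2)
= A(0, A(1, 1))
First compute A(1, 1) = 3
= A(0, 3)
= 4


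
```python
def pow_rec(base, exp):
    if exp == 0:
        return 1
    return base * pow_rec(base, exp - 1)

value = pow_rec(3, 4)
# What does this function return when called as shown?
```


pow_rec(3, 4)
= 3 * pow_rec(3, 3)
= 3 * 3 * pow_rec(3, 2)
= 3 * 3 * 3 * pow_rec(3, 1)
= 3 * 3 * 3 * 3 * pow_rec(3, 0)
= 3 * 3 * 3 * 3 * 1
= 81


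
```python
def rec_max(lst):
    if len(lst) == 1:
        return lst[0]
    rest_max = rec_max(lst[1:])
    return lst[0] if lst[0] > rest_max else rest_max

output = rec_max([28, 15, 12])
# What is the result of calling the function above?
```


rec_max([28, 15, 12])
= compare 28 with rec_max([15, 12])
= compare 15 with rec_max([12])
Base: rec_max([12]) = 12
compare 15 with 12: max = 15
compare 28 with 15: max = 28
= 28


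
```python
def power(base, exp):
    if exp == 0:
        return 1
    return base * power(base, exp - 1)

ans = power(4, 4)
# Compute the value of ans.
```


power(4, 4)
= 4 * power(4, 3)
= 4 * 4 * power(4, 2)
= 4 * 4 * 4 * power(4, 1)
= 4 * 4 * 4 * 4 * power(4, 0)
= 4 * 4 * 4 * 4 * 1
= 256


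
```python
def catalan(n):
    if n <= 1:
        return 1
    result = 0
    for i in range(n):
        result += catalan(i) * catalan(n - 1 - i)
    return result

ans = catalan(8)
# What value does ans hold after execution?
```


catalan(8)
= sum of catalan(i) * catalan(8-1-i) for i in 0..7
First compute sub-values bottom-up:
  catalan(0) = 1, catalan(1) = 1
  catalan(2) = 1*1 + 1*1 = 2
  catalan(3) = 1*2 + 1*1 + 2*1 = 5
  catalan(4) = 1*5 + 1*2 + 2*1 + 5*1 = 14
  catalan(5) = 1*14 + 1*5 + 2*2 + 5*1 + 14*1 = 42
  catalan(6) = 1*42 + 1*14 + 2*5 + 5*2 + 14*1 + 42*1 = 132
  catalan(7) = 1*132 + 1*42 + 2*14 + 5*5 + 14*2 + 42*1 + 132*1 = 429
Now catalan(8):
  catalan(0)*catalan(7) = 1*429 = 429
  catalan(1)*catalan(6) = 1*132 = 132
  catalan(2)*catalan(5) = 2*42 = 84
  catalan(3)*catalan(4) = 5*14 = 70
  catalan(4)*catalan(3) = 14*5 = 70
  catalan(5)*catalan(2) = 42*2 = 84
  catalan(6)*catalan(1) = 132*1 = 132
  catalan(7)*catalan(0) = 429*1 = 429
= 429 + 132 + 84 + 70 + 70 + 84 + 132 + 429
= 1430


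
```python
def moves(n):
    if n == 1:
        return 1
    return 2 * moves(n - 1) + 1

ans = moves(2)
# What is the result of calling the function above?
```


moves(2)
= 2 * moves(1) + 1
Now compute bottom-up:
moves(1) = 1
moves(2) = 2 * 1 + 1 = 3
= 3


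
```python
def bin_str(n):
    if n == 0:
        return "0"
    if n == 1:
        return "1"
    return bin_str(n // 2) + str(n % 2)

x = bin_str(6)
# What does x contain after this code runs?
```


bin_str(6)
= bin_str(3) + "0"
= bin_str(1) + "1" + "0"
= "1" + "1" + "0"
= "110"


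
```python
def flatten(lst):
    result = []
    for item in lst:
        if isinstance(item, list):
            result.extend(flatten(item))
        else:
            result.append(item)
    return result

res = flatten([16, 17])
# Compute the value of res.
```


flatten([16, 17])
Processing each element:
  16 is not a list -> append 16
  17 is not a list -> append 17
= [16, 17]


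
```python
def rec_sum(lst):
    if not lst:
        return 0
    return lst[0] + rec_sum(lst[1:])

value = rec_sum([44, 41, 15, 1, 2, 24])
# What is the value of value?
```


rec_sum([44, 41, 15, 1, 2, 24])
= 44 + rec_sum([41, 15, 1, 2, 24])
= 44 + 41 + rec_sum([15, 1, 2, 24])
= 44 + 41 + 15 + rec_sum([1, 2, 24])
= 44 + 41 + 15 + 1 + rec_sum([2, 24])
= 44 + 41 + 15 + 1 + 2 + rec_sum([24])
= 44 + 41 + 15 + 1 + 2 + 24 + rec_sum([])
= 44 + 41 + 15 + 1 + 2 + 24 + 0
= 127


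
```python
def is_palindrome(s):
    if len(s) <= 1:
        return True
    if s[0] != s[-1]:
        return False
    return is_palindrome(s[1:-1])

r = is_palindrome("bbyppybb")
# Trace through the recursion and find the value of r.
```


is_palindrome("bbyppybb")
"bbyppybb": s[0]='b' == s[-1]='b' -> is_palindrome("byppyb")
"byppyb": s[0]='b' == s[-1]='b' -> is_palindrome("yppy")
"yppy": s[0]='y' == s[-1]='y' -> is_palindrome("pp")
"pp": s[0]='p' == s[-1]='p' -> is_palindrome("")
"": len <= 1 -> True
= True


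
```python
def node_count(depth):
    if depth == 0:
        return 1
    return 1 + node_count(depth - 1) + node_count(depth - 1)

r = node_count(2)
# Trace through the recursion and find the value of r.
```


node_count(2)
= 1 + node_count(1) + node_count(1)
= 1 + 2 * node_count(1)
node_count(k) = 2^(k+1) - 1
node_count(0) = 1
node_count(1) = 3
node_count(2) = 7
node_count(2) = 2^3 - 1 = 7


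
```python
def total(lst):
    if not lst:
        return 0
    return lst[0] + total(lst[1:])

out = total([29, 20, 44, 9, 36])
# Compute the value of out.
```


total([29, 20, 44, 9, 36])
= 29 + total([20, 44, 9, 36])
= 29 + 20 + total([44, 9, 36])
= 29 + 20 + 44 + total([9, 36])
= 29 + 20 + 44 + 9 + total([36])
= 29 + 20 + 44 + 9 + 36 + total([])
= 29 + 20 + 44 + 9 + 36 + 0
= 138


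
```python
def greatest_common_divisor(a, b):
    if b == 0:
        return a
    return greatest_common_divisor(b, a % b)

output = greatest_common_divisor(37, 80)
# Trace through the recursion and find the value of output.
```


greatest_common_divisor(37, 80)
= greatest_common_divisor(80, 37 % 80) = greatest_common_divisor(80, 37)
= greatest_common_divisor(37, 80 % 37) = greatest_common_divisor(37, 6)
= greatest_common_divisor(6, 37 % 6) = greatest_common_divisor(6, 1)
= greatest_common_divisor(1, 6 % 1) = greatest_common_divisor(1, 0)
b == 0, return a = 1


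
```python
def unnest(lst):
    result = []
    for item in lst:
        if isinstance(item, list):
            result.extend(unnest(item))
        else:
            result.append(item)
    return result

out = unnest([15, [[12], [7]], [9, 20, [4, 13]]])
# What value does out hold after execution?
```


unnest([15, [[12], [7]], [9, 20, [4, 13]]])
Processing each element:
  15 is not a list -> append 15
  [[12], [7]] is a list -> unnest recursively -> [12, 7]
  [9, 20, [4, 13]] is a list -> unnest recursively -> [9, 20, 4, 13]
= [15, 12, 7, 9, 20, 4, 13]


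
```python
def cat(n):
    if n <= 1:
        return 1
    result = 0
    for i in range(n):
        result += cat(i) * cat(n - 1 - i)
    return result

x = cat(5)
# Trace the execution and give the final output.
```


cat(5)
= sum of cat(i) * cat(5-1-i) for i in 0..4
First compute sub-values bottom-up:
  cat(0) = 1, cat(1) = 1
  cat(2) = 1*1 + 1*1 = 2
  cat(3) = 1*2 + 1*1 + 2*1 = 5
  cat(4) = 1*5 + 1*2 + 2*1 + 5*1 = 14
Now cat(5):
  cat(0)*cat(4) = 1*14 = 14
  cat(1)*cat(3) = 1*5 = 5
  cat(2)*cat(2) = 2*2 = 4
  cat(3)*cat(1) = 5*1 = 5
  cat(4)*cat(0) = 14*1 = 14
= 14 + 5 + 4 + 5 + 14
= 42


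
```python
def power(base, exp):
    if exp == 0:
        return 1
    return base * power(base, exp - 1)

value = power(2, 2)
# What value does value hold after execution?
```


power(2, 2)
= 2 * power(2, 1)
= 2 * 2 * power(2, 0)
= 2 * 2 * 1
= 4


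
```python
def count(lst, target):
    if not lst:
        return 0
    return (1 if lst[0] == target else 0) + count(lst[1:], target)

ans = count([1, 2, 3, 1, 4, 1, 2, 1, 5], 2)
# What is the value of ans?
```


count([1, 2, 3, 1, 4, 1, 2, 1, 5], 2)
lst[0]=1 != 2: 0 + count([2, 3, 1, 4, 1, 2, 1, 5], 2)
lst[0]=2 == 2: 1 + count([3, 1, 4, 1, 2, 1, 5], 2)
lst[0]=3 != 2: 0 + count([1, 4, 1, 2, 1, 5], 2)
lst[0]=1 != 2: 0 + count([4, 1, 2, 1, 5], 2)
lst[0]=4 != 2: 0 + count([1, 2, 1, 5], 2)
lst[0]=1 != 2: 0 + count([2, 1, 5], 2)
lst[0]=2 == 2: 1 + count([1, 5], 2)
lst[0]=1 != 2: 0 + count([5], 2)
lst[0]=5 != 2: 0 + count([], 2)
= 2


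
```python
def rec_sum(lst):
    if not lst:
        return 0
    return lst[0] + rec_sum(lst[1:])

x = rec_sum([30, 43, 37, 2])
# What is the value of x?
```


rec_sum([30, 43, 37, 2])
= 30 + rec_sum([43, 37, 2])
= 30 + 43 + rec_sum([37, 2])
= 30 + 43 + 37 + rec_sum([2])
= 30 + 43 + 37 + 2 + rec_sum([])
= 30 + 43 + 37 + 2 + 0
= 112


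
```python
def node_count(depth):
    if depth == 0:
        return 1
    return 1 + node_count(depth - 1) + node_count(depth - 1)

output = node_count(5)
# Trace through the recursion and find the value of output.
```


node_count(5)
= 1 + node_count(4) + node_count(4)
= 1 + 2 * node_count(4)
node_count(k) = 2^(k+1) - 1
node_count(0) = 1
node_count(1) = 3
node_count(2) = 7
node_count(3) = 15
node_count(4) = 31
node_count(5) = 2^6 - 1 = 63


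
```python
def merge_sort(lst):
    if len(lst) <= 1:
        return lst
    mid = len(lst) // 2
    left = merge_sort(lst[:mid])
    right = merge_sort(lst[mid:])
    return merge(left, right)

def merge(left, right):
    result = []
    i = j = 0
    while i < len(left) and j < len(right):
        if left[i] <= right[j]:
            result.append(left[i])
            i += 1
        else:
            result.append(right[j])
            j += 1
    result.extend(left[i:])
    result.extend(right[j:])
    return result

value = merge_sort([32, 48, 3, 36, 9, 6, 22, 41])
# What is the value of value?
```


merge_sort([32, 48, 3, 36, 9, 6, 22, 41])
Split into [32, 48, 3, 36] and [9, 6, 22, 41]
Left sorted: [3, 32, 36, 48]
Right sorted: [6, 9, 22, 41]
Merge [3, 32, 36, 48] and [6, 9, 22, 41]
= [3, 6, 9, 22, 32, 36, 41, 48]


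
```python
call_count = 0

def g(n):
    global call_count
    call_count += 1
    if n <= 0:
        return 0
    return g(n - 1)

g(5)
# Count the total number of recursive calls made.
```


g(5) calls g(4) calls ... calls g(0)
Total calls: 5 + 1 (for base case) = 6


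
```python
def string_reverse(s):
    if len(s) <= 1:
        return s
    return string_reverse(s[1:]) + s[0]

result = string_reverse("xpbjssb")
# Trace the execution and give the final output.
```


string_reverse("xpbjssb")
= string_reverse("pbjssb") + "x"
= string_reverse("bjssb") + "p" + "x"
= string_reverse("jssb") + "b" + "p" + "x"
= string_reverse("ssb") + "j" + "b" + "p" + "x"
= string_reverse("sb") + "s" + "j" + "b" + "p" + "x"
= string_reverse("b") + "s" + "s" + "j" + "b" + "p" + "x"
= "b" + "s" + "s" + "j" + "b" + "p" + "x"
= "bssjbpx"


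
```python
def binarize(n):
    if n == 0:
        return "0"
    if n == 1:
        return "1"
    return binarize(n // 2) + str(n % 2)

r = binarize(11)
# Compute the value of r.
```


binarize(11)
= binarize(5) + "1"
= binarize(2) + "1" + "1"
= binarize(1) + "0" + "1" + "1"
= "1" + "0" + "1" + "1"
= "1011"


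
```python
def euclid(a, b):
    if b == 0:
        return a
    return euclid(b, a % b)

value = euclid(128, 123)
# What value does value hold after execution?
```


euclid(128, 123)
= euclid(123, 128 % 123) = euclid(123, 5)
= euclid(5, 123 % 5) = euclid(5, 3)
= euclid(3, 5 % 3) = euclid(3, 2)
= euclid(2, 3 % 2) = euclid(2, 1)
= euclid(1, 2 % 1) = euclid(1, 0)
b == 0, return a = 1


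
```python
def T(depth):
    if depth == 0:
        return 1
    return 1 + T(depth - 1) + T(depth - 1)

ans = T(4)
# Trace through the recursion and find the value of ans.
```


T(4)
= 1 + T(3) + T(3)
= 1 + 2 * T(3)
T(k) = 2^(k+1) - 1
T(0) = 1
T(1) = 3
T(2) = 7
T(3) = 15
T(4) = 31
T(4) = 2^5 - 1 = 31


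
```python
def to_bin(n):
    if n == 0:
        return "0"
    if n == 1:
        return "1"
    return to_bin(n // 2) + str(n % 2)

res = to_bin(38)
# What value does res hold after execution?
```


to_bin(38)
= to_bin(19) + "0"
= to_bin(9) + "1" + "0"
= to_bin(4) + "1" + "1" + "0"
= to_bin(2) + "0" + "1" + "1" + "0"
= to_bin(1) + "0" + "0" + "1" + "1" + "0"
= "1" + "0" + "0" + "1" + "1" + "0"
= "100110"


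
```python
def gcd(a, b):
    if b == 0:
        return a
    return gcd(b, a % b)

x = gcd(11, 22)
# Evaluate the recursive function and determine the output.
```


gcd(11, 22)
= gcd(22, 11 % 22) = gcd(22, 11)
= gcd(11, 22 % 11) = gcd(11, 0)
b == 0, return a = 11


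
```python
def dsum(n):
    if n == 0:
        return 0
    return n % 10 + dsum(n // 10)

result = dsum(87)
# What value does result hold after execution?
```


dsum(87)
= 7 + dsum(8)
= 7 + 8 + dsum(0)
= 7 + 8 + 0
= 15


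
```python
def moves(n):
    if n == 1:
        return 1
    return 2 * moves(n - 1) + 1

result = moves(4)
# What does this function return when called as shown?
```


moves(4)
= 2 * moves(3) + 1
= 2 * (2 * moves(2) + 1) + 1
= 2 * (2 * (2 * moves(1) + 1) + 1) + 1
Now compute bottom-up:
moves(1) = 1
moves(2) = 2 * 1 + 1 = 3
moves(3) = 2 * 3 + 1 = 7
moves(4) = 2 * 7 + 1 = 15
= 15


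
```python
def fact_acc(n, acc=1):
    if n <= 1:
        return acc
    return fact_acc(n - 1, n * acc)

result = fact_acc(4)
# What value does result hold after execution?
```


fact_acc(4, 1)
= fact_acc(3, 4 * 1) = fact_acc(3, 4)
= fact_acc(2, 3 * 4) = fact_acc(2, 12)
= fact_acc(1, 2 * 12) = fact_acc(1, 24)
n <= 1, return acc = 24


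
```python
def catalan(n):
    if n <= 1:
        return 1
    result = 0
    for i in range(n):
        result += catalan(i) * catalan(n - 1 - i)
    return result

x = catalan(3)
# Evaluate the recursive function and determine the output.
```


catalan(3)
= sum of catalan(i) * catalan(3-1-i) for i in 0..2
First compute sub-values bottom-up:
  catalan(0) = 1, catalan(1) = 1
  catalan(2) = 1*1 + 1*1 = 2
Now catalan(3):
  catalan(0)*catalan(2) = 1*2 = 2
  catalan(1)*catalan(1) = 1*1 = 1
  catalan(2)*catalan(0) = 2*1 = 2
= 2 + 1 + 2
= 5


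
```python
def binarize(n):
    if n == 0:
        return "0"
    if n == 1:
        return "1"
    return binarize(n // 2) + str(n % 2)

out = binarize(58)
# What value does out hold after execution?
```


binarize(58)
= binarize(29) + "0"
= binarize(14) + "1" + "0"
= binarize(7) + "0" + "1" + "0"
= binarize(3) + "1" + "0" + "1" + "0"
= binarize(1) + "1" + "1" + "0" + "1" + "0"
= "1" + "1" + "1" + "0" + "1" + "0"
= "111010"


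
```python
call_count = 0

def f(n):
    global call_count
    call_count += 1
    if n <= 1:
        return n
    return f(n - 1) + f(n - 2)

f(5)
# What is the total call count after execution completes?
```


f(5) calls f(4) and f(3); each non-base call branches into two more.
Let C(k) = total number of calls made by f(k), including the call to f(k) itself.
Base cases: C(0) = 1, C(1) = 1
Recurrence: C(k) = 1 + C(k-1) + C(k-2)
  C(2) = 1 + C(1) + C(0) = 1 + 1 + 1 = 3
  C(3) = 1 + C(2) + C(1) = 1 + 3 + 1 = 5
  C(4) = 1 + C(3) + C(2) = 1 + 5 + 3 = 9
  C(5) = 1 + C(4) + C(3) = 1 + 9 + 5 = 15
Total calls = C(5) = 15


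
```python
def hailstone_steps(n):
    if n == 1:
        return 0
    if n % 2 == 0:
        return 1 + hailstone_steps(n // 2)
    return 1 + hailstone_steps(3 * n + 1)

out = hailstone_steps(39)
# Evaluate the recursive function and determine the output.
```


hailstone_steps(39)
39 is odd -> 3*39+1 = 118 -> hailstone_steps(118)
118 is even -> hailstone_steps(59)
59 is odd -> 3*59+1 = 178 -> hailstone_steps(178)
178 is even -> hailstone_steps(89)
89 is odd -> 3*89+1 = 268 -> hailstone_steps(268)
268 is even -> hailstone_steps(134)
134 is even -> hailstone_steps(67)
67 is odd -> 3*67+1 = 202 -> hailstone_steps(202)
202 is even -> hailstone_steps(101)
101 is odd -> 3*101+1 = 304 -> hailstone_steps(304)
304 is even -> hailstone_steps(152)
152 is even -> hailstone_steps(76)
76 is even -> hailstone_steps(38)
38 is even -> hailstone_steps(19)
19 is odd -> 3*19+1 = 58 -> hailstone_steps(58)
58 is even -> hailstone_steps(29)
29 is odd -> 3*29+1 = 88 -> hailstone_steps(88)
88 is even -> hailstone_steps(44)
44 is even -> hailstone_steps(22)
22 is even -> hailstone_steps(11)
11 is odd -> 3*11+1 = 34 -> hailstone_steps(34)
34 is even -> hailstone_steps(17)
17 is odd -> 3*17+1 = 52 -> hailstone_steps(52)
52 is even -> hailstone_steps(26)
26 is even -> hailstone_steps(13)
13 is odd -> 3*13+1 = 40 -> hailstone_steps(40)
40 is even -> hailstone_steps(20)
20 is even -> hailstone_steps(10)
10 is even -> hailstone_steps(5)
5 is odd -> 3*5+1 = 16 -> hailstone_steps(16)
16 is even -> hailstone_steps(8)
8 is even -> hailstone_steps(4)
4 is even -> hailstone_steps(2)
2 is even -> hailstone_steps(1)
Reached 1 after 34 steps
= 34


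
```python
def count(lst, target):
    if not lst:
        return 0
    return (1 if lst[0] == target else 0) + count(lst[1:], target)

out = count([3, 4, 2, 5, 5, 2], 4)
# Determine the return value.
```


count([3, 4, 2, 5, 5, 2], 4)
lst[0]=3 != 4: 0 + count([4, 2, 5, 5, 2], 4)
lst[0]=4 == 4: 1 + count([2, 5, 5, 2], 4)
lst[0]=2 != 4: 0 + count([5, 5, 2], 4)
lst[0]=5 != 4: 0 + count([5, 2], 4)
lst[0]=5 != 4: 0 + count([2], 4)
lst[0]=2 != 4: 0 + count([], 4)
= 1


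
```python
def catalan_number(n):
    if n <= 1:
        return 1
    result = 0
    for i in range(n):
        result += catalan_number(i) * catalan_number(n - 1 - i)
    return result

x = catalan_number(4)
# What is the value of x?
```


catalan_number(4)
= sum of catalan_number(i) * catalan_number(4-1-i) for i in 0..3
First compute sub-values bottom-up:
  catalan_number(0) = 1, catalan_number(1) = 1
  catalan_number(2) = 1*1 + 1*1 = 2
  catalan_number(3) = 1*2 + 1*1 + 2*1 = 5
Now catalan_number(4):
  catalan_number(0)*catalan_number(3) = 1*5 = 5
  catalan_number(1)*catalan_number(2) = 1*2 = 2
  catalan_number(2)*catalan_number(1) = 2*1 = 2
  catalan_number(3)*catalan_number(0) = 5*1 = 5
= 5 + 2 + 2 + 5
= 14


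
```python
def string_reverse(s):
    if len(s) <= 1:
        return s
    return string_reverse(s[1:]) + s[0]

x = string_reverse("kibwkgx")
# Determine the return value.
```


string_reverse("kibwkgx")
= string_reverse("ibwkgx") + "k"
= string_reverse("bwkgx") + "i" + "k"
= string_reverse("wkgx") + "b" + "i" + "k"
= string_reverse("kgx") + "w" + "b" + "i" + "k"
= string_reverse("gx") + "k" + "w" + "b" + "i" + "k"
= string_reverse("x") + "g" + "k" + "w" + "b" + "i" + "k"
= "x" + "g" + "k" + "w" + "b" + "i" + "k"
= "xgkwbik"


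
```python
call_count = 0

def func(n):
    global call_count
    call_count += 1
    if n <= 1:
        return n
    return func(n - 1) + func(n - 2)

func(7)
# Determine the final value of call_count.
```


func(7) calls func(6) and func(5); each non-base call branches into two more.
Let C(k) = total number of calls made by func(k), including the call to func(k) itself.
Base cases: C(0) = 1, C(1) = 1
Recurrence: C(k) = 1 + C(k-1) + C(k-2)
  C(2) = 1 + C(1) + C(0) = 1 + 1 + 1 = 3
  C(3) = 1 + C(2) + C(1) = 1 + 3 + 1 = 5
  C(4) = 1 + C(3) + C(2) = 1 + 5 + 3 = 9
  C(5) = 1 + C(4) + C(3) = 1 + 9 + 5 = 15
  C(6) = 1 + C(5) + C(4) = 1 + 15 + 9 = 25
  C(7) = 1 + C(6) + C(5) = 1 + 25 + 15 = 41
Total calls = C(7) = 41


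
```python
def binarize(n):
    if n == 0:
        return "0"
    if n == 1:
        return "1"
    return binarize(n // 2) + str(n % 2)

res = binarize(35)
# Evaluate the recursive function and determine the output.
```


binarize(35)
= binarize(17) + "1"
= binarize(8) + "1" + "1"
= binarize(4) + "0" + "1" + "1"
= binarize(2) + "0" + "0" + "1" + "1"
= binarize(1) + "0" + "0" + "0" + "1" + "1"
= "1" + "0" + "0" + "0" + "1" + "1"
= "100011"


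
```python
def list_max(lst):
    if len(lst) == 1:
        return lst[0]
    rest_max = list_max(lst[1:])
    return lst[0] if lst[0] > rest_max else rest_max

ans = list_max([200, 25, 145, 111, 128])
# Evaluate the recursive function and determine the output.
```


list_max([200, 25, 145, 111, 128])
= compare 200 with list_max([25, 145, 111, 128])
= compare 25 with list_max([145, 111, 128])
= compare 145 with list_max([111, 128])
= compare 111 with list_max([128])
Base: list_max([128]) = 128
compare 111 with 128: max = 128
compare 145 with 128: max = 145
compare 25 with 145: max = 145
compare 200 with 145: max = 200
= 200


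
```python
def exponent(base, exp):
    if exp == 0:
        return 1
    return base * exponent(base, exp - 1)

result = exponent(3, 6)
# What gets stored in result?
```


exponent(3, 6)
= 3 * exponent(3, 5)
= 3 * 3 * exponent(3, 4)
= 3 * 3 * 3 * exponent(3, 3)
= 3 * 3 * 3 * 3 * exponent(3, 2)
= 3 * 3 * 3 * 3 * 3 * exponent(3, 1)
= 3 * 3 * 3 * 3 * 3 * 3 * exponent(3, 0)
= 3 * 3 * 3 * 3 * 3 * 3 * 1
= 729


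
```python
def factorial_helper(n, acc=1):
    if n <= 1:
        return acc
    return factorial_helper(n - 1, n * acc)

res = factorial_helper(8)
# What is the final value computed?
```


factorial_helper(8, 1)
= factorial_helper(7, 8 * 1) = factorial_helper(7, 8)
= factorial_helper(6, 7 * 8) = factorial_helper(6, 56)
= factorial_helper(5, 6 * 56) = factorial_helper(5, 336)
= factorial_helper(4, 5 * 336) = factorial_helper(4, 1680)
= factorial_helper(3, 4 * 1680) = factorial_helper(3, 6720)
= factorial_helper(2, 3 * 6720) = factorial_helper(2, 20160)
= factorial_helper(1, 2 * 20160) = factorial_helper(1, 40320)
n <= 1, return acc = 40320


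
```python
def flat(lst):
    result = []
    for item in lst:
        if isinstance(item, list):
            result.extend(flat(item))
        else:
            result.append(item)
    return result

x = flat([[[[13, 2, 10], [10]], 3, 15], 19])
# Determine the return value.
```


flat([[[[13, 2, 10], [10]], 3, 15], 19])
Processing each element:
  [[[13, 2, 10], [10]], 3, 15] is a list -> flat recursively -> [13, 2, 10, 10, 3, 15]
  19 is not a list -> append 19
= [13, 2, 10, 10, 3, 15, 19]


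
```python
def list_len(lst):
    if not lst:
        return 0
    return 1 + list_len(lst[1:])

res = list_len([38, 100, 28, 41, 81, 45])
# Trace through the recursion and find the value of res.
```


list_len([38, 100, 28, 41, 81, 45])
= 1 + list_len([100, 28, 41, 81, 45])
= 1 + 1 + list_len([28, 41, 81, 45])
= 1 + 1 + 1 + list_len([41, 81, 45])
= 1 + 1 + 1 + 1 + list_len([81, 45])
= 1 + 1 + 1 + 1 + 1 + list_len([45])
= 1 + 1 + 1 + 1 + 1 + 1 + list_len([])
= 1 + 1 + 1 + 1 + 1 + 1 + 0
= 6


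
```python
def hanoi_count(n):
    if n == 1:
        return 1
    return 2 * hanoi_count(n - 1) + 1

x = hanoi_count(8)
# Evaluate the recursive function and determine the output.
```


hanoi_count(8)
= 2 * hanoi_count(7) + 1
= 2 * (2 * hanoi_count(6) + 1) + 1
= 2 * (2 * (2 * hanoi_count(5) + 1) + 1) + 1
= 2 * (2 * (2 * (2 * hanoi_count(4) + 1) + 1) + 1) + 1
= 2 * (2 * (2 * (2 * (2 * hanoi_count(3) + 1) + 1) + 1) + 1) + 1
= 2 * (2 * (2 * (2 * (2 * (2 * hanoi_count(2) + 1) + 1) + 1) + 1) + 1) + 1
= 2 * (2 * (2 * (2 * (2 * (2 * (2 * hanoi_count(1) + 1) + 1) + 1) + 1) + 1) + 1) + 1
Now compute bottom-up:
hanoi_count(1) = 1
hanoi_count(2) = 2 * 1 + 1 = 3
hanoi_count(3) = 2 * 3 + 1 = 7
hanoi_count(4) = 2 * 7 + 1 = 15
hanoi_count(5) = 2 * 15 + 1 = 31
hanoi_count(6) = 2 * 31 + 1 = 63
hanoi_count(7) = 2 * 63 + 1 = 127
hanoi_count(8) = 2 * 127 + 1 = 255
= 255


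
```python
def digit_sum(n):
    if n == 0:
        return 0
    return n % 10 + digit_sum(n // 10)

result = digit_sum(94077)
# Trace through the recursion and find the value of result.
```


digit_sum(94077)
= 7 + digit_sum(9407)
= 7 + 7 + digit_sum(940)
= 7 + 7 + 0 + digit_sum(94)
= 7 + 7 + 0 + 4 + digit_sum(9)
= 7 + 7 + 0 + 4 + 9 + digit_sum(0)
= 7 + 7 + 0 + 4 + 9 + 0
= 27


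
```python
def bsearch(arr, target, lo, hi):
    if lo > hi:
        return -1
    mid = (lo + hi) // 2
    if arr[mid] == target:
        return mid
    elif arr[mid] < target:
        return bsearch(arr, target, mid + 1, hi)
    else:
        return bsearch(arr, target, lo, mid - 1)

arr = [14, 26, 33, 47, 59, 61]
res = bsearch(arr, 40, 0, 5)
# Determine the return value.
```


bsearch(arr, 40, 0, 5)
lo=0, hi=5, mid=2, arr[mid]=33
33 < 40, search right half
lo=3, hi=5, mid=4, arr[mid]=59
59 > 40, search left half
lo=3, hi=3, mid=3, arr[mid]=47
47 > 40, search left half
lo > hi, target not found, return -1
= -1


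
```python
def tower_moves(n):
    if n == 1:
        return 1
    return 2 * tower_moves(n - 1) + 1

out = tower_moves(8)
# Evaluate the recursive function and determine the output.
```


tower_moves(8)
= 2 * tower_moves(7) + 1
= 2 * (2 * tower_moves(6) + 1) + 1
= 2 * (2 * (2 * tower_moves(5) + 1) + 1) + 1
= 2 * (2 * (2 * (2 * tower_moves(4) + 1) + 1) + 1) + 1
= 2 * (2 * (2 * (2 * (2 * tower_moves(3) + 1) + 1) + 1) + 1) + 1
= 2 * (2 * (2 * (2 * (2 * (2 * tower_moves(2) + 1) + 1) + 1) + 1) + 1) + 1
= 2 * (2 * (2 * (2 * (2 * (2 * (2 * tower_moves(1) + 1) + 1) + 1) + 1) + 1) + 1) + 1
Now compute bottom-up:
tower_moves(1) = 1
tower_moves(2) = 2 * 1 + 1 = 3
tower_moves(3) = 2 * 3 + 1 = 7
tower_moves(4) = 2 * 7 + 1 = 15
tower_moves(5) = 2 * 15 + 1 = 31
tower_moves(6) = 2 * 31 + 1 = 63
tower_moves(7) = 2 * 63 + 1 = 127
tower_moves(8) = 2 * 127 + 1 = 255
= 255


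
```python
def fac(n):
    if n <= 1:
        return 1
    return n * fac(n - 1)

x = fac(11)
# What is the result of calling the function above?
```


fac(11)
= 11 * fac(10)
= 11 * 10 * fac(9)
= 11 * 10 * 9 * fac(8)
= 11 * 10 * 9 * 8 * fac(7)
= 11 * 10 * 9 * 8 * 7 * fac(6)
= 11 * 10 * 9 * 8 * 7 * 6 * fac(5)
= 11 * 10 * 9 * 8 * 7 * 6 * 5 * fac(4)
= 11 * 10 * 9 * 8 * 7 * 6 * 5 * 4 * fac(3)
= 11 * 10 * 9 * 8 * 7 * 6 * 5 * 4 * 3 * fac(2)
= 11 * 10 * 9 * 8 * 7 * 6 * 5 * 4 * 3 * 2 * fac(1)
= 11 * 10 * 9 * 8 * 7 * 6 * 5 * 4 * 3 * 2 * 1
= 39916800


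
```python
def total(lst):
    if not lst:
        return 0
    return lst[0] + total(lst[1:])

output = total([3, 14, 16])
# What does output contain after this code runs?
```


total([3, 14, 16])
= 3 + total([14, 16])
= 3 + 14 + total([16])
= 3 + 14 + 16 + total([])
= 3 + 14 + 16 + 0
= 33


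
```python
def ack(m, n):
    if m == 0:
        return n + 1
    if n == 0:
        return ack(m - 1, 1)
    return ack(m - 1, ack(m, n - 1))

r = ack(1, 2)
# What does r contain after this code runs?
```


ack(1, 2)
= ack(0, ack(1, 1))
First compute ack(1, 1) = 3
= ack(0, 3)
= 4


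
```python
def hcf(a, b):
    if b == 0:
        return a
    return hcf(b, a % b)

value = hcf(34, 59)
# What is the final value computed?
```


hcf(34, 59)
= hcf(59, 34 % 59) = hcf(59, 34)
= hcf(34, 59 % 34) = hcf(34, 25)
= hcf(25, 34 % 25) = hcf(25, 9)
= hcf(9, 25 % 9) = hcf(9, 7)
= hcf(7, 9 % 7) = hcf(7, 2)
= hcf(2, 7 % 2) = hcf(2, 1)
= hcf(1, 2 % 1) = hcf(1, 0)
b == 0, return a = 1


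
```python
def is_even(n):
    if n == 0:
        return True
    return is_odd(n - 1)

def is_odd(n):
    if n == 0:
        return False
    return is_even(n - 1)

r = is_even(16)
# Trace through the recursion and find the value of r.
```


is_even(16)
= is_odd(15)
= is_even(14)
= is_odd(13)
= is_even(12)
= is_odd(11)
= is_even(10)
= is_odd(9)
= is_even(8)
= is_odd(7)
= is_even(6)
= is_odd(5)
= is_even(4)
= is_odd(3)
= is_even(2)
= is_odd(1)
= is_even(0)
n == 0: return True
= True


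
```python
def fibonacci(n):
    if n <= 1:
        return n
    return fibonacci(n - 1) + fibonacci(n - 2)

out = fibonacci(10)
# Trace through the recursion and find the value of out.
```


fibonacci(10)
= fibonacci(9) + fibonacci(8)
= (fibonacci(8) + fibonacci(7)) + fibonacci(8)
Computing bottom-up: fibonacci(0)=0, fibonacci(1)=1, fibonacci(2)=1, fibonacci(3)=2, fibonacci(4)=3, fibonacci(5)=5, fibonacci(6)=8, fibonacci(7)=13, fibonacci(8)=21, fibonacci(9)=34, fibonacci(10)=55
= 55
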